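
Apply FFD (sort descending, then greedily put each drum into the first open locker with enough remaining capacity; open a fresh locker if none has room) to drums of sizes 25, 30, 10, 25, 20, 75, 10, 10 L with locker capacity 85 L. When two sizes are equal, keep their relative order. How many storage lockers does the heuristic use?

3

Sorted descending: 75, 30, 25, 25, 20, 10, 10, 10.
  75 → locker 1 (new)  [load 75/85]
  30 → locker 2 (new)  [load 30/85]
  25 → locker 2  [load 55/85]
  25 → locker 2  [load 80/85]
  20 → locker 3 (new)  [load 20/85]
  10 → locker 1  [load 85/85]
  10 → locker 3  [load 30/85]
  10 → locker 3  [load 40/85]
3 storage lockers opened.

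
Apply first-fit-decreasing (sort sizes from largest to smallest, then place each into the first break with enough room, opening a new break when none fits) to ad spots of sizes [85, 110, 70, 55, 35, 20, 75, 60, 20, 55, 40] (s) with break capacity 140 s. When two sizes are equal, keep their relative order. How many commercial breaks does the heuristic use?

5

Sorted descending: 110, 85, 75, 70, 60, 55, 55, 40, 35, 20, 20.
  110 → break 1 (new)  [load 110/140]
  85 → break 2 (new)  [load 85/140]
  75 → break 3 (new)  [load 75/140]
  70 → break 4 (new)  [load 70/140]
  60 → break 3  [load 135/140]
  55 → break 2  [load 140/140]
  55 → break 4  [load 125/140]
  40 → break 5 (new)  [load 40/140]
  35 → break 5  [load 75/140]
  20 → break 1  [load 130/140]
  20 → break 5  [load 95/140]
5 commercial breaks opened.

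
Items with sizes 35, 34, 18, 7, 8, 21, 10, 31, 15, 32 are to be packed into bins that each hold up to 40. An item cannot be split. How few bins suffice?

Total = 35 + 34 + 32 + 31 + 21 + 18 + 15 + 10 + 8 + 7 = 211.
Lower bound: ⌈211/40⌉ = 6 bins.
A packing using 6 bins:
  bin 1: 35 = 35
  bin 2: 34 = 34
  bin 3: 32 + 8 = 40
  bin 4: 31 + 7 = 38
  bin 5: 21 + 18 = 39
  bin 6: 15 + 10 = 25
This matches the lower bound, so 6 is optimal.

6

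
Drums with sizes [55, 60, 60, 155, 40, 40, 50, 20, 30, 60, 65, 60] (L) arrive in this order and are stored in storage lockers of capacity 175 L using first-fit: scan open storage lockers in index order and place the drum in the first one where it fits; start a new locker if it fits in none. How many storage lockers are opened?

5

  55 → locker 1 (new)  [load 55/175]
  60 → locker 1  [load 115/175]
  60 → locker 1  [load 175/175]
  155 → locker 2 (new)  [load 155/175]
  40 → locker 3 (new)  [load 40/175]
  40 → locker 3  [load 80/175]
  50 → locker 3  [load 130/175]
  20 → locker 2  [load 175/175]
  30 → locker 3  [load 160/175]
  60 → locker 4 (new)  [load 60/175]
  65 → locker 4  [load 125/175]
  60 → locker 5 (new)  [load 60/175]
5 storage lockers opened.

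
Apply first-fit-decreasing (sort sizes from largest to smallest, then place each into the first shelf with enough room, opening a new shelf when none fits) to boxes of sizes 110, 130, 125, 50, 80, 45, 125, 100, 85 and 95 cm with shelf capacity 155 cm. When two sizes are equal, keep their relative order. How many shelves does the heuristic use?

Sorted descending: 130, 125, 125, 110, 100, 95, 85, 80, 50, 45.
  130 → shelf 1 (new)  [load 130/155]
  125 → shelf 2 (new)  [load 125/155]
  125 → shelf 3 (new)  [load 125/155]
  110 → shelf 4 (new)  [load 110/155]
  100 → shelf 5 (new)  [load 100/155]
  95 → shelf 6 (new)  [load 95/155]
  85 → shelf 7 (new)  [load 85/155]
  80 → shelf 8 (new)  [load 80/155]
  50 → shelf 5  [load 150/155]
  45 → shelf 4  [load 155/155]
8 shelves opened.

8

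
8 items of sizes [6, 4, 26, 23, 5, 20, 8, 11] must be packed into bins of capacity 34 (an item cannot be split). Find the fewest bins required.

Total = 26 + 23 + 20 + 11 + 8 + 6 + 5 + 4 = 103.
Lower bound: ⌈103/34⌉ = 4 bins.
A packing using 4 bins:
  bin 1: 26 + 8 = 34
  bin 2: 23 + 11 = 34
  bin 3: 20 + 6 + 5 = 31
  bin 4: 4 = 4
This matches the lower bound, so 4 is optimal.

4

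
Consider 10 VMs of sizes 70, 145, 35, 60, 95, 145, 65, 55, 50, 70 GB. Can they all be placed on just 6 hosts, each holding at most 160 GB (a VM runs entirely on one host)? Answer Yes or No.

Yes

A valid assignment using 6 hosts:
  host 1: 145 = 145
  host 2: 145 = 145
  host 3: 95 + 65 = 160
  host 4: 70 + 70 = 140
  host 5: 60 + 55 + 35 = 150
  host 6: 50 = 50
Every load is within 160 GB, so 6 hosts suffice.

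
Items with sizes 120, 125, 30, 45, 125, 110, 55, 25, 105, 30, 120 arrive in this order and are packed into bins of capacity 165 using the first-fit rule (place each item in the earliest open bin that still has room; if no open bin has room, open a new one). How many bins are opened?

6

  120 → bin 1 (new)  [load 120/165]
  125 → bin 2 (new)  [load 125/165]
  30 → bin 1  [load 150/165]
  45 → bin 3 (new)  [load 45/165]
  125 → bin 4 (new)  [load 125/165]
  110 → bin 3  [load 155/165]
  55 → bin 5 (new)  [load 55/165]
  25 → bin 2  [load 150/165]
  105 → bin 5  [load 160/165]
  30 → bin 4  [load 155/165]
  120 → bin 6 (new)  [load 120/165]
6 bins opened.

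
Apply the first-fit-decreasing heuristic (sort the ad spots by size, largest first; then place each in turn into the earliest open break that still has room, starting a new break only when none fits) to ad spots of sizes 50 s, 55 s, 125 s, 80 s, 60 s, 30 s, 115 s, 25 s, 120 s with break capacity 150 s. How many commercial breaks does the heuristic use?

5

Sorted descending: 125, 120, 115, 80, 60, 55, 50, 30, 25.
  125 → break 1 (new)  [load 125/150]
  120 → break 2 (new)  [load 120/150]
  115 → break 3 (new)  [load 115/150]
  80 → break 4 (new)  [load 80/150]
  60 → break 4  [load 140/150]
  55 → break 5 (new)  [load 55/150]
  50 → break 5  [load 105/150]
  30 → break 2  [load 150/150]
  25 → break 1  [load 150/150]
5 commercial breaks opened.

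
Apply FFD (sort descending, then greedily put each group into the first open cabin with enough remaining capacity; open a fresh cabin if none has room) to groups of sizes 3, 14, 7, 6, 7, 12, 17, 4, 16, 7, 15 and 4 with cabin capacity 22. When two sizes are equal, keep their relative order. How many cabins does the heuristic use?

6

Sorted descending: 17, 16, 15, 14, 12, 7, 7, 7, 6, 4, 4, 3.
  17 → cabin 1 (new)  [load 17/22]
  16 → cabin 2 (new)  [load 16/22]
  15 → cabin 3 (new)  [load 15/22]
  14 → cabin 4 (new)  [load 14/22]
  12 → cabin 5 (new)  [load 12/22]
  7 → cabin 3  [load 22/22]
  7 → cabin 4  [load 21/22]
  7 → cabin 5  [load 19/22]
  6 → cabin 2  [load 22/22]
  4 → cabin 1  [load 21/22]
  4 → cabin 6 (new)  [load 4/22]
  3 → cabin 5  [load 22/22]
6 cabins opened.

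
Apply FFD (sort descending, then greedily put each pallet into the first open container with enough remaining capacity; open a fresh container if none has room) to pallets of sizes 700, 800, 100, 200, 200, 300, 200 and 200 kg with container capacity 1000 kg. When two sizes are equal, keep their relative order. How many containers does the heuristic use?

3

Sorted descending: 800, 700, 300, 200, 200, 200, 200, 100.
  800 → container 1 (new)  [load 800/1000]
  700 → container 2 (new)  [load 700/1000]
  300 → container 2  [load 1000/1000]
  200 → container 1  [load 1000/1000]
  200 → container 3 (new)  [load 200/1000]
  200 → container 3  [load 400/1000]
  200 → container 3  [load 600/1000]
  100 → container 3  [load 700/1000]
3 containers opened.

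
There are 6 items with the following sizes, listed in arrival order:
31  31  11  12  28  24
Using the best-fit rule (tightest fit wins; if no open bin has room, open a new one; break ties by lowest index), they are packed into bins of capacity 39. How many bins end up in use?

5

  31 → bin 1 (new)  [load 31/39]
  31 → bin 2 (new)  [load 31/39]
  11 → bin 3 (new)  [load 11/39]
  12 → bin 3  [load 23/39]
  28 → bin 4 (new)  [load 28/39]
  24 → bin 5 (new)  [load 24/39]
5 bins opened.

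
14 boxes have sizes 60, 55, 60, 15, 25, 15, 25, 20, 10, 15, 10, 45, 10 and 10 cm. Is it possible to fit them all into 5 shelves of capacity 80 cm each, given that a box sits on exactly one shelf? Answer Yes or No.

Yes

A valid assignment using 5 shelves:
  shelf 1: 60 + 20 = 80
  shelf 2: 60 + 15 = 75
  shelf 3: 55 + 25 = 80
  shelf 4: 45 + 25 + 10 = 80
  shelf 5: 15 + 15 + 10 + 10 + 10 = 60
Every load is within 80 cm, so 5 shelves suffice.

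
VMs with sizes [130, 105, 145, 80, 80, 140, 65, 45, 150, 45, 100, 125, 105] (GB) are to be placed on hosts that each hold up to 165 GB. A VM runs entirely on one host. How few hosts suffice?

Total = 150 + 145 + 140 + 130 + 125 + 105 + 105 + 100 + 80 + 80 + 65 + 45 + 45 = 1315 GB.
Lower bound: ⌈1315/165⌉ = 8 hosts.
A packing using 9 hosts:
  host 1: 150 = 150
  host 2: 145 = 145
  host 3: 140 = 140
  host 4: 130 = 130
  host 5: 125 = 125
  host 6: 105 + 45 = 150
  host 7: 105 + 45 = 150
  host 8: 100 + 65 = 165
  host 9: 80 + 80 = 160
No arrangement into 8 hosts stays within capacity, so 9 is optimal.

9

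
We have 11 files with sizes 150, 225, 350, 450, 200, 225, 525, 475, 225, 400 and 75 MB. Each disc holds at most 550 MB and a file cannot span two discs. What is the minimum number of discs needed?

Total = 525 + 475 + 450 + 400 + 350 + 225 + 225 + 225 + 200 + 150 + 75 = 3300 MB.
Lower bound: ⌈3300/550⌉ = 6 discs.
A packing using 7 discs:
  disc 1: 525 = 525
  disc 2: 475 + 75 = 550
  disc 3: 450 = 450
  disc 4: 400 + 150 = 550
  disc 5: 350 + 200 = 550
  disc 6: 225 + 225 = 450
  disc 7: 225 = 225
No arrangement into 6 discs stays within capacity, so 7 is optimal.

7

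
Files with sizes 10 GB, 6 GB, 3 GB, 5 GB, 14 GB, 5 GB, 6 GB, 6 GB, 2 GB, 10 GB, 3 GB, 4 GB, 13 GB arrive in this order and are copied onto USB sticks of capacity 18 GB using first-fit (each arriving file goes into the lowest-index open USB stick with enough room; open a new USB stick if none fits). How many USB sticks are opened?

6

  10 → USB stick 1 (new)  [load 10/18]
  6 → USB stick 1  [load 16/18]
  3 → USB stick 2 (new)  [load 3/18]
  5 → USB stick 2  [load 8/18]
  14 → USB stick 3 (new)  [load 14/18]
  5 → USB stick 2  [load 13/18]
  6 → USB stick 4 (new)  [load 6/18]
  6 → USB stick 4  [load 12/18]
  2 → USB stick 1  [load 18/18]
  10 → USB stick 5 (new)  [load 10/18]
  3 → USB stick 2  [load 16/18]
  4 → USB stick 3  [load 18/18]
  13 → USB stick 6 (new)  [load 13/18]
6 USB sticks opened.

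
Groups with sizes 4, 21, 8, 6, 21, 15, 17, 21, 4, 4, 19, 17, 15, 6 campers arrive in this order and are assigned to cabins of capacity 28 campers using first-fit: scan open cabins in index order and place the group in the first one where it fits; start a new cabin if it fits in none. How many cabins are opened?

  4 → cabin 1 (new)  [load 4/28]
  21 → cabin 1  [load 25/28]
  8 → cabin 2 (new)  [load 8/28]
  6 → cabin 2  [load 14/28]
  21 → cabin 3 (new)  [load 21/28]
  15 → cabin 4 (new)  [load 15/28]
  17 → cabin 5 (new)  [load 17/28]
  21 → cabin 6 (new)  [load 21/28]
  4 → cabin 2  [load 18/28]
  4 → cabin 2  [load 22/28]
  19 → cabin 7 (new)  [load 19/28]
  17 → cabin 8 (new)  [load 17/28]
  15 → cabin 9 (new)  [load 15/28]
  6 → cabin 2  [load 28/28]
9 cabins opened.

9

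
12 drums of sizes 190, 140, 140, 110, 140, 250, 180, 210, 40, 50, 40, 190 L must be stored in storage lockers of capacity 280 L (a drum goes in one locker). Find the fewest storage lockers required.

7

Total = 250 + 210 + 190 + 190 + 180 + 140 + 140 + 140 + 110 + 50 + 40 + 40 = 1680 L.
Lower bound: ⌈1680/280⌉ = 6 storage lockers.
A packing using 7 storage lockers:
  locker 1: 250 = 250
  locker 2: 210 + 50 = 260
  locker 3: 190 + 40 + 40 = 270
  locker 4: 190 = 190
  locker 5: 180 = 180
  locker 6: 140 + 140 = 280
  locker 7: 140 + 110 = 250
No arrangement into 6 storage lockers stays within capacity, so 7 is optimal.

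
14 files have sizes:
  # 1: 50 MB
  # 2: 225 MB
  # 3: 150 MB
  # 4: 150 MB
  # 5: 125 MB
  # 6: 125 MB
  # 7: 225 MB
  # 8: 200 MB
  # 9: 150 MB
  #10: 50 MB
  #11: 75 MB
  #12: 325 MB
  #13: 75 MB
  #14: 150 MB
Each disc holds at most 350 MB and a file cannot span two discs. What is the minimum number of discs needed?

Total = 325 + 225 + 225 + 200 + 150 + 150 + 150 + 150 + 125 + 125 + 75 + 75 + 50 + 50 = 2075 MB.
Lower bound: ⌈2075/350⌉ = 6 discs.
A packing using 6 discs:
  disc 1: 325 = 325
  disc 2: 225 + 125 = 350
  disc 3: 225 + 125 = 350
  disc 4: 200 + 150 = 350
  disc 5: 150 + 150 + 50 = 350
  disc 6: 150 + 75 + 75 + 50 = 350
This matches the lower bound, so 6 is optimal.

6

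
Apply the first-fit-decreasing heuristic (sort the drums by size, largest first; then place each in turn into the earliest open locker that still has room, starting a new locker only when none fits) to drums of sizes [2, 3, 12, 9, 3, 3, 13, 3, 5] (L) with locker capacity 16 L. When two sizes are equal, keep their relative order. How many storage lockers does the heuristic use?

Sorted descending: 13, 12, 9, 5, 3, 3, 3, 3, 2.
  13 → locker 1 (new)  [load 13/16]
  12 → locker 2 (new)  [load 12/16]
  9 → locker 3 (new)  [load 9/16]
  5 → locker 3  [load 14/16]
  3 → locker 1  [load 16/16]
  3 → locker 2  [load 15/16]
  3 → locker 4 (new)  [load 3/16]
  3 → locker 4  [load 6/16]
  2 → locker 3  [load 16/16]
4 storage lockers opened.

4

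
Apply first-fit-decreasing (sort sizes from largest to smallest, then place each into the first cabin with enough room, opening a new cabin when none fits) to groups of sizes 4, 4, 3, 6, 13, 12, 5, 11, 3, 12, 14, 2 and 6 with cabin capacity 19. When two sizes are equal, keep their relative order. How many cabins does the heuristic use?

6

Sorted descending: 14, 13, 12, 12, 11, 6, 6, 5, 4, 4, 3, 3, 2.
  14 → cabin 1 (new)  [load 14/19]
  13 → cabin 2 (new)  [load 13/19]
  12 → cabin 3 (new)  [load 12/19]
  12 → cabin 4 (new)  [load 12/19]
  11 → cabin 5 (new)  [load 11/19]
  6 → cabin 2  [load 19/19]
  6 → cabin 3  [load 18/19]
  5 → cabin 1  [load 19/19]
  4 → cabin 4  [load 16/19]
  4 → cabin 5  [load 15/19]
  3 → cabin 4  [load 19/19]
  3 → cabin 5  [load 18/19]
  2 → cabin 6 (new)  [load 2/19]
6 cabins opened.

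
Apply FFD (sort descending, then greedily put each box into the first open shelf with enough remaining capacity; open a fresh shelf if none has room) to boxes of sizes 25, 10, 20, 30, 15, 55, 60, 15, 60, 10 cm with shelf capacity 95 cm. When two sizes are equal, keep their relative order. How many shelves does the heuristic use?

4

Sorted descending: 60, 60, 55, 30, 25, 20, 15, 15, 10, 10.
  60 → shelf 1 (new)  [load 60/95]
  60 → shelf 2 (new)  [load 60/95]
  55 → shelf 3 (new)  [load 55/95]
  30 → shelf 1  [load 90/95]
  25 → shelf 2  [load 85/95]
  20 → shelf 3  [load 75/95]
  15 → shelf 3  [load 90/95]
  15 → shelf 4 (new)  [load 15/95]
  10 → shelf 2  [load 95/95]
  10 → shelf 4  [load 25/95]
4 shelves opened.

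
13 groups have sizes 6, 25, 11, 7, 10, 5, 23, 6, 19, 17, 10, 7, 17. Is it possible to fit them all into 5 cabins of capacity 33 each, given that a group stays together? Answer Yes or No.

A valid assignment using 5 cabins:
  cabin 1: 25 + 7 = 32
  cabin 2: 23 + 10 = 33
  cabin 3: 19 + 7 + 6 = 32
  cabin 4: 17 + 11 + 5 = 33
  cabin 5: 17 + 10 + 6 = 33
Every load is within 33, so 5 cabins suffice.

Yes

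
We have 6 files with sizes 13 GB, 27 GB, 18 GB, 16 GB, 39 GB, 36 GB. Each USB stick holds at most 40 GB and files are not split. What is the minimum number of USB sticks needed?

Total = 39 + 36 + 27 + 18 + 16 + 13 = 149 GB.
Lower bound: ⌈149/40⌉ = 4 USB sticks.
A packing using 4 USB sticks:
  USB stick 1: 39 = 39
  USB stick 2: 36 = 36
  USB stick 3: 27 + 13 = 40
  USB stick 4: 18 + 16 = 34
This matches the lower bound, so 4 is optimal.

4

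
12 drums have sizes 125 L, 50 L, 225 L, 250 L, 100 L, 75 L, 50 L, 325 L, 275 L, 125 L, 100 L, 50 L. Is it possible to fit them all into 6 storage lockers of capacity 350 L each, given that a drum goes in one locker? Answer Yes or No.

Yes

A valid assignment using 6 storage lockers:
  locker 1: 325 = 325
  locker 2: 275 + 75 = 350
  locker 3: 250 + 100 = 350
  locker 4: 225 + 125 = 350
  locker 5: 125 + 100 + 50 + 50 = 325
  locker 6: 50 = 50
Every load is within 350 L, so 6 storage lockers suffice.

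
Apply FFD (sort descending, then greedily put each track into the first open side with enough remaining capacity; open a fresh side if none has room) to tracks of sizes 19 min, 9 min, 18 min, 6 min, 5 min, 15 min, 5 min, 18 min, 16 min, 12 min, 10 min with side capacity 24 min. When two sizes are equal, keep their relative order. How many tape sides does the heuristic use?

6

Sorted descending: 19, 18, 18, 16, 15, 12, 10, 9, 6, 5, 5.
  19 → side 1 (new)  [load 19/24]
  18 → side 2 (new)  [load 18/24]
  18 → side 3 (new)  [load 18/24]
  16 → side 4 (new)  [load 16/24]
  15 → side 5 (new)  [load 15/24]
  12 → side 6 (new)  [load 12/24]
  10 → side 6  [load 22/24]
  9 → side 5  [load 24/24]
  6 → side 2  [load 24/24]
  5 → side 1  [load 24/24]
  5 → side 3  [load 23/24]
6 tape sides opened.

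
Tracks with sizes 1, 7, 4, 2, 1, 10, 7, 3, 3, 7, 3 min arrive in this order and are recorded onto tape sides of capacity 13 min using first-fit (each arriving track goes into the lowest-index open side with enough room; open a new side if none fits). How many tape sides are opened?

  1 → side 1 (new)  [load 1/13]
  7 → side 1  [load 8/13]
  4 → side 1  [load 12/13]
  2 → side 2 (new)  [load 2/13]
  1 → side 1  [load 13/13]
  10 → side 2  [load 12/13]
  7 → side 3 (new)  [load 7/13]
  3 → side 3  [load 10/13]
  3 → side 3  [load 13/13]
  7 → side 4 (new)  [load 7/13]
  3 → side 4  [load 10/13]
4 tape sides opened.

4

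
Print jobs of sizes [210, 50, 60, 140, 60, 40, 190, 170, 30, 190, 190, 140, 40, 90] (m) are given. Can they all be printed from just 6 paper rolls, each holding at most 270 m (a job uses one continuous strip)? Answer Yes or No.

Total = 1600 m; ⌈1600/270⌉ = 6.
7 print jobs each exceed half the capacity and cannot share a roll, forcing at least 7 paper rolls.
At least 7 paper rolls are required, but only 6 are allowed.

No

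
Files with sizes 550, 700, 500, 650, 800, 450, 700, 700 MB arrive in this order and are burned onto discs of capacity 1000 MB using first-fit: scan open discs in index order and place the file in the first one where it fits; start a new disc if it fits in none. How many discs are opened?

7

  550 → disc 1 (new)  [load 550/1000]
  700 → disc 2 (new)  [load 700/1000]
  500 → disc 3 (new)  [load 500/1000]
  650 → disc 4 (new)  [load 650/1000]
  800 → disc 5 (new)  [load 800/1000]
  450 → disc 1  [load 1000/1000]
  700 → disc 6 (new)  [load 700/1000]
  700 → disc 7 (new)  [load 700/1000]
7 discs opened.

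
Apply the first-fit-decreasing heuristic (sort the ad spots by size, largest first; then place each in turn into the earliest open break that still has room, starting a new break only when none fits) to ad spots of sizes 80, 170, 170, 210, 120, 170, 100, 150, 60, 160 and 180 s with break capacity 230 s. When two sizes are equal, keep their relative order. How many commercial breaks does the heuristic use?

Sorted descending: 210, 180, 170, 170, 170, 160, 150, 120, 100, 80, 60.
  210 → break 1 (new)  [load 210/230]
  180 → break 2 (new)  [load 180/230]
  170 → break 3 (new)  [load 170/230]
  170 → break 4 (new)  [load 170/230]
  170 → break 5 (new)  [load 170/230]
  160 → break 6 (new)  [load 160/230]
  150 → break 7 (new)  [load 150/230]
  120 → break 8 (new)  [load 120/230]
  100 → break 8  [load 220/230]
  80 → break 7  [load 230/230]
  60 → break 3  [load 230/230]
8 commercial breaks opened.

8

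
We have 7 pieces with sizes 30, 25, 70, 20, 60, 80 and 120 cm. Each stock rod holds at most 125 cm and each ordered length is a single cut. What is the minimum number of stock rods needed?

4

Total = 120 + 80 + 70 + 60 + 30 + 25 + 20 = 405 cm.
Lower bound: ⌈405/125⌉ = 4 stock rods.
A packing using 4 stock rods:
  stock rod 1: 120 = 120
  stock rod 2: 80 + 30 = 110
  stock rod 3: 70 + 25 + 20 = 115
  stock rod 4: 60 = 60
This matches the lower bound, so 4 is optimal.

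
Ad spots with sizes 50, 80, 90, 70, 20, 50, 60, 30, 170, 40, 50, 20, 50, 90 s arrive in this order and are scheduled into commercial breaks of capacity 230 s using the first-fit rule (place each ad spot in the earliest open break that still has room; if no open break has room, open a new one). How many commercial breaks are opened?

4

  50 → break 1 (new)  [load 50/230]
  80 → break 1  [load 130/230]
  90 → break 1  [load 220/230]
  70 → break 2 (new)  [load 70/230]
  20 → break 2  [load 90/230]
  50 → break 2  [load 140/230]
  60 → break 2  [load 200/230]
  30 → break 2  [load 230/230]
  170 → break 3 (new)  [load 170/230]
  40 → break 3  [load 210/230]
  50 → break 4 (new)  [load 50/230]
  20 → break 3  [load 230/230]
  50 → break 4  [load 100/230]
  90 → break 4  [load 190/230]
4 commercial breaks opened.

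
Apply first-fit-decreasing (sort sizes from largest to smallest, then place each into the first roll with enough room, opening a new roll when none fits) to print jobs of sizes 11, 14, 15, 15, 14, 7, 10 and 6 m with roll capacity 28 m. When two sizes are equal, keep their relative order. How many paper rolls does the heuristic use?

Sorted descending: 15, 15, 14, 14, 11, 10, 7, 6.
  15 → roll 1 (new)  [load 15/28]
  15 → roll 2 (new)  [load 15/28]
  14 → roll 3 (new)  [load 14/28]
  14 → roll 3  [load 28/28]
  11 → roll 1  [load 26/28]
  10 → roll 2  [load 25/28]
  7 → roll 4 (new)  [load 7/28]
  6 → roll 4  [load 13/28]
4 paper rolls opened.

4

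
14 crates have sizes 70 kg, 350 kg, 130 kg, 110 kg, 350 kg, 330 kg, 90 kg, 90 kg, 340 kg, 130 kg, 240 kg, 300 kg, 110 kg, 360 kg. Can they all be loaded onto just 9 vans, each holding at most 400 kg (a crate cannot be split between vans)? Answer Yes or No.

Yes

A valid assignment using 9 vans:
  van 1: 360 = 360
  van 2: 350 = 350
  van 3: 350 = 350
  van 4: 340 = 340
  van 5: 330 + 70 = 400
  van 6: 300 + 90 = 390
  van 7: 240 + 130 = 370
  van 8: 130 + 110 + 110 = 350
  van 9: 90 = 90
Every load is within 400 kg, so 9 vans suffice.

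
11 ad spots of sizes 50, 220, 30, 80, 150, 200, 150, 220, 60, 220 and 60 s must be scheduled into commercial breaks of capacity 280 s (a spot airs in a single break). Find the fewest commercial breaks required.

6

Total = 220 + 220 + 220 + 200 + 150 + 150 + 80 + 60 + 60 + 50 + 30 = 1440 s.
Lower bound: ⌈1440/280⌉ = 6 commercial breaks.
A packing using 6 commercial breaks:
  break 1: 220 + 60 = 280
  break 2: 220 + 60 = 280
  break 3: 220 + 50 = 270
  break 4: 200 + 80 = 280
  break 5: 150 + 30 = 180
  break 6: 150 = 150
This matches the lower bound, so 6 is optimal.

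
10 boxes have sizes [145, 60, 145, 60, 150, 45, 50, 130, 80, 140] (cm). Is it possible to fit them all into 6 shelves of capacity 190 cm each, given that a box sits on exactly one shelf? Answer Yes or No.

A valid assignment using 6 shelves:
  shelf 1: 150 = 150
  shelf 2: 145 + 45 = 190
  shelf 3: 145 = 145
  shelf 4: 140 + 50 = 190
  shelf 5: 130 + 60 = 190
  shelf 6: 80 + 60 = 140
Every load is within 190 cm, so 6 shelves suffice.

Yes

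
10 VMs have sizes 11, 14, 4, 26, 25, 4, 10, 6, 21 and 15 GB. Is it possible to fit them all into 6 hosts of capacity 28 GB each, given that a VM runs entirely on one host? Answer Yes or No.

Yes

A valid assignment using 6 hosts:
  host 1: 26 = 26
  host 2: 25 = 25
  host 3: 21 + 6 = 27
  host 4: 15 + 11 = 26
  host 5: 14 + 10 + 4 = 28
  host 6: 4 = 4
Every load is within 28 GB, so 6 hosts suffice.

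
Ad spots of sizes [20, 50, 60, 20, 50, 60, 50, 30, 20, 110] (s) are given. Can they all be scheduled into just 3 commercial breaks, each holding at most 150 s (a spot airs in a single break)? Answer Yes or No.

No

Total = 470 s; ⌈470/150⌉ = 4.
At least 4 commercial breaks are required, but only 3 are allowed.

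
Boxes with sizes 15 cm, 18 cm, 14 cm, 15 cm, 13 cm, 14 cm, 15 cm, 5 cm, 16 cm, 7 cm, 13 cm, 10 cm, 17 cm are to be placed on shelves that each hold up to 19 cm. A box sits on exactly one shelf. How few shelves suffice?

Total = 18 + 17 + 16 + 15 + 15 + 15 + 14 + 14 + 13 + 13 + 10 + 7 + 5 = 172 cm.
Lower bound: ⌈172/19⌉ = 10 shelves.
Also, 11 boxes each exceed 19/2 cm, and no two of those can share a shelf, so at least 11 shelves are needed.
A packing using 11 shelves:
  shelf 1: 18 = 18
  shelf 2: 17 = 17
  shelf 3: 16 = 16
  shelf 4: 15 = 15
  shelf 5: 15 = 15
  shelf 6: 15 = 15
  shelf 7: 14 + 5 = 19
  shelf 8: 14 = 14
  shelf 9: 13 = 13
  shelf 10: 13 = 13
  shelf 11: 10 + 7 = 17
This matches the lower bound, so 11 is optimal.

11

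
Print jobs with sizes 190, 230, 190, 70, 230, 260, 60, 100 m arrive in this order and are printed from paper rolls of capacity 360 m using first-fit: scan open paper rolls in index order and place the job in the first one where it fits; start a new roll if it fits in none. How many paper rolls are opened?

  190 → roll 1 (new)  [load 190/360]
  230 → roll 2 (new)  [load 230/360]
  190 → roll 3 (new)  [load 190/360]
  70 → roll 1  [load 260/360]
  230 → roll 4 (new)  [load 230/360]
  260 → roll 5 (new)  [load 260/360]
  60 → roll 1  [load 320/360]
  100 → roll 2  [load 330/360]
5 paper rolls opened.

5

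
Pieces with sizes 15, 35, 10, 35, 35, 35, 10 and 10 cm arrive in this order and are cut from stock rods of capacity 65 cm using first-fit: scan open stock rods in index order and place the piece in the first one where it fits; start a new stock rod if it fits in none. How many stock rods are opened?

4

  15 → stock rod 1 (new)  [load 15/65]
  35 → stock rod 1  [load 50/65]
  10 → stock rod 1  [load 60/65]
  35 → stock rod 2 (new)  [load 35/65]
  35 → stock rod 3 (new)  [load 35/65]
  35 → stock rod 4 (new)  [load 35/65]
  10 → stock rod 2  [load 45/65]
  10 → stock rod 2  [load 55/65]
4 stock rods opened.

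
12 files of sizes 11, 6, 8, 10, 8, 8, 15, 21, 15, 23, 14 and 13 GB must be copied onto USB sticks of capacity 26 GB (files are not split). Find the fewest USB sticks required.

7

Total = 23 + 21 + 15 + 15 + 14 + 13 + 11 + 10 + 8 + 8 + 8 + 6 = 152 GB.
Lower bound: ⌈152/26⌉ = 6 USB sticks.
A packing using 7 USB sticks:
  USB stick 1: 23 = 23
  USB stick 2: 21 = 21
  USB stick 3: 15 + 11 = 26
  USB stick 4: 15 + 10 = 25
  USB stick 5: 14 + 8 = 22
  USB stick 6: 13 + 8 = 21
  USB stick 7: 8 + 6 = 14
No arrangement into 6 USB sticks stays within capacity, so 7 is optimal.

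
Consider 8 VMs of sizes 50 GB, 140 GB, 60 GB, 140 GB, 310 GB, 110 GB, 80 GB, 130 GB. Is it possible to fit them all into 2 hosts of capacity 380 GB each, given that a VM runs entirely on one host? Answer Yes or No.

No

Total = 1020 GB; ⌈1020/380⌉ = 3.
At least 3 hosts are required, but only 2 are allowed.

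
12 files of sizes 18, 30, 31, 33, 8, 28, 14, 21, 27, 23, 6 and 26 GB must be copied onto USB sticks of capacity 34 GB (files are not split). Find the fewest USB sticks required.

Total = 33 + 31 + 30 + 28 + 27 + 26 + 23 + 21 + 18 + 14 + 8 + 6 = 265 GB.
Lower bound: ⌈265/34⌉ = 8 USB sticks.
Also, 9 files each exceed 17 GB, and no two of those can share a USB stick, so at least 9 USB sticks are needed.
A packing using 9 USB sticks:
  USB stick 1: 33 = 33
  USB stick 2: 31 = 31
  USB stick 3: 30 = 30
  USB stick 4: 28 + 6 = 34
  USB stick 5: 27 = 27
  USB stick 6: 26 + 8 = 34
  USB stick 7: 23 = 23
  USB stick 8: 21 = 21
  USB stick 9: 18 + 14 = 32
This matches the lower bound, so 9 is optimal.

9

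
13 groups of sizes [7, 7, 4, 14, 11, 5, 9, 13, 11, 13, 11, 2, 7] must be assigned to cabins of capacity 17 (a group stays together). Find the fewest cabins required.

Total = 14 + 13 + 13 + 11 + 11 + 11 + 9 + 7 + 7 + 7 + 5 + 4 + 2 = 114.
Lower bound: ⌈114/17⌉ = 7 cabins.
A packing using 8 cabins:
  cabin 1: 14 + 2 = 16
  cabin 2: 13 + 4 = 17
  cabin 3: 13 = 13
  cabin 4: 11 + 5 = 16
  cabin 5: 11 = 11
  cabin 6: 11 = 11
  cabin 7: 9 + 7 = 16
  cabin 8: 7 + 7 = 14
No arrangement into 7 cabins stays within capacity, so 8 is optimal.

8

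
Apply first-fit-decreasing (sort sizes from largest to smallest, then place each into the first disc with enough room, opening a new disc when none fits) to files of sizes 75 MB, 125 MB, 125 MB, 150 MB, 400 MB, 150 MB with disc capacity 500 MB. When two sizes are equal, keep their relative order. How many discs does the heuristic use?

Sorted descending: 400, 150, 150, 125, 125, 75.
  400 → disc 1 (new)  [load 400/500]
  150 → disc 2 (new)  [load 150/500]
  150 → disc 2  [load 300/500]
  125 → disc 2  [load 425/500]
  125 → disc 3 (new)  [load 125/500]
  75 → disc 1  [load 475/500]
3 discs opened.

3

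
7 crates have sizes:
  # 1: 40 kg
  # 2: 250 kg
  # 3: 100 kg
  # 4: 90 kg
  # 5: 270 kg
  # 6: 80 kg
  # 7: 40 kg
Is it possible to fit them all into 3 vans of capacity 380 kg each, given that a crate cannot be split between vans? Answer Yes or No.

A valid assignment using 3 vans:
  van 1: 270 + 100 = 370
  van 2: 250 + 90 + 40 = 380
  van 3: 80 + 40 = 120
Every load is within 380 kg, so 3 vans suffice.

Yes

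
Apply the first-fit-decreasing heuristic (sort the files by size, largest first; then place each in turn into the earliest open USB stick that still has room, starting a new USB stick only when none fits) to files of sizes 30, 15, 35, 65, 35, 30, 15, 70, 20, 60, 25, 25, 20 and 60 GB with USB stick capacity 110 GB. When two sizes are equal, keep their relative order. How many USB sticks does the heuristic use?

Sorted descending: 70, 65, 60, 60, 35, 35, 30, 30, 25, 25, 20, 20, 15, 15.
  70 → USB stick 1 (new)  [load 70/110]
  65 → USB stick 2 (new)  [load 65/110]
  60 → USB stick 3 (new)  [load 60/110]
  60 → USB stick 4 (new)  [load 60/110]
  35 → USB stick 1  [load 105/110]
  35 → USB stick 2  [load 100/110]
  30 → USB stick 3  [load 90/110]
  30 → USB stick 4  [load 90/110]
  25 → USB stick 5 (new)  [load 25/110]
  25 → USB stick 5  [load 50/110]
  20 → USB stick 3  [load 110/110]
  20 → USB stick 4  [load 110/110]
  15 → USB stick 5  [load 65/110]
  15 → USB stick 5  [load 80/110]
5 USB sticks opened.

5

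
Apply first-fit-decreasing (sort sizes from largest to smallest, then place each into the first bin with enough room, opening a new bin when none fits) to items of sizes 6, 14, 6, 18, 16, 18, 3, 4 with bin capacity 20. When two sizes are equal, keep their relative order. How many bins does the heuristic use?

5

Sorted descending: 18, 18, 16, 14, 6, 6, 4, 3.
  18 → bin 1 (new)  [load 18/20]
  18 → bin 2 (new)  [load 18/20]
  16 → bin 3 (new)  [load 16/20]
  14 → bin 4 (new)  [load 14/20]
  6 → bin 4  [load 20/20]
  6 → bin 5 (new)  [load 6/20]
  4 → bin 3  [load 20/20]
  3 → bin 5  [load 9/20]
5 bins opened.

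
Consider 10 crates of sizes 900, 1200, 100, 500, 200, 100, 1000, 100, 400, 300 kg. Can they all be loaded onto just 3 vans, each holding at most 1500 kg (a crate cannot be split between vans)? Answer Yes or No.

Total = 4800 kg; ⌈4800/1500⌉ = 4.
At least 4 vans are required, but only 3 are allowed.

No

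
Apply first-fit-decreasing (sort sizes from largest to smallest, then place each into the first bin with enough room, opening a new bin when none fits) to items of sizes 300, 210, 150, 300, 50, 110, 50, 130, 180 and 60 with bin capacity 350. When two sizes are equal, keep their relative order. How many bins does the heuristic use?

5

Sorted descending: 300, 300, 210, 180, 150, 130, 110, 60, 50, 50.
  300 → bin 1 (new)  [load 300/350]
  300 → bin 2 (new)  [load 300/350]
  210 → bin 3 (new)  [load 210/350]
  180 → bin 4 (new)  [load 180/350]
  150 → bin 4  [load 330/350]
  130 → bin 3  [load 340/350]
  110 → bin 5 (new)  [load 110/350]
  60 → bin 5  [load 170/350]
  50 → bin 1  [load 350/350]
  50 → bin 2  [load 350/350]
5 bins opened.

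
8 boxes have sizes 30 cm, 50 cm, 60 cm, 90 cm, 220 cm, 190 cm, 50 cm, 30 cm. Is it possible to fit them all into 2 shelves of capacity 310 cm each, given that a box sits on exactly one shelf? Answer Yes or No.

No

Total = 720 cm; ⌈720/310⌉ = 3.
At least 3 shelves are required, but only 2 are allowed.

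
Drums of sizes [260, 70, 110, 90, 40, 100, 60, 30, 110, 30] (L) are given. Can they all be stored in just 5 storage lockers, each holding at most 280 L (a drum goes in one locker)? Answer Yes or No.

A valid assignment using 4 storage lockers:
  locker 1: 260 = 260
  locker 2: 110 + 110 + 60 = 280
  locker 3: 100 + 90 + 70 = 260
  locker 4: 40 + 30 + 30 = 100
That uses only 4 ≤ 5, so 5 storage lockers are enough.

Yes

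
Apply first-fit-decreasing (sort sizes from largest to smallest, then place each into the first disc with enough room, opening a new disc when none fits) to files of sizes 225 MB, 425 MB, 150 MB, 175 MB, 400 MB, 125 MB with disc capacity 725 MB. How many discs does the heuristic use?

3

Sorted descending: 425, 400, 225, 175, 150, 125.
  425 → disc 1 (new)  [load 425/725]
  400 → disc 2 (new)  [load 400/725]
  225 → disc 1  [load 650/725]
  175 → disc 2  [load 575/725]
  150 → disc 2  [load 725/725]
  125 → disc 3 (new)  [load 125/725]
3 discs opened.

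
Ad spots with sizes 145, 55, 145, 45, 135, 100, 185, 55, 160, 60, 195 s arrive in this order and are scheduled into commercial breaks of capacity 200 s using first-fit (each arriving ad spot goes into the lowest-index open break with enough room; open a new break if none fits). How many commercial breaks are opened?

  145 → break 1 (new)  [load 145/200]
  55 → break 1  [load 200/200]
  145 → break 2 (new)  [load 145/200]
  45 → break 2  [load 190/200]
  135 → break 3 (new)  [load 135/200]
  100 → break 4 (new)  [load 100/200]
  185 → break 5 (new)  [load 185/200]
  55 → break 3  [load 190/200]
  160 → break 6 (new)  [load 160/200]
  60 → break 4  [load 160/200]
  195 → break 7 (new)  [load 195/200]
7 commercial breaks opened.

7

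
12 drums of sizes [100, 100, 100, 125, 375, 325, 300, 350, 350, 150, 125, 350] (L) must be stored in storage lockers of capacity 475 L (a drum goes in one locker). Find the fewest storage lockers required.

Total = 375 + 350 + 350 + 350 + 325 + 300 + 150 + 125 + 125 + 100 + 100 + 100 = 2750 L.
Lower bound: ⌈2750/475⌉ = 6 storage lockers.
A packing using 6 storage lockers:
  locker 1: 375 + 100 = 475
  locker 2: 350 + 125 = 475
  locker 3: 350 + 125 = 475
  locker 4: 350 + 100 = 450
  locker 5: 325 + 150 = 475
  locker 6: 300 + 100 = 400
This matches the lower bound, so 6 is optimal.

6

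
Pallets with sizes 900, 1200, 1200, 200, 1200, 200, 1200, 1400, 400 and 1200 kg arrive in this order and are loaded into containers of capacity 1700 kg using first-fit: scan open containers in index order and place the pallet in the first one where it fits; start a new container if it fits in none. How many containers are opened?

  900 → container 1 (new)  [load 900/1700]
  1200 → container 2 (new)  [load 1200/1700]
  1200 → container 3 (new)  [load 1200/1700]
  200 → container 1  [load 1100/1700]
  1200 → container 4 (new)  [load 1200/1700]
  200 → container 1  [load 1300/1700]
  1200 → container 5 (new)  [load 1200/1700]
  1400 → container 6 (new)  [load 1400/1700]
  400 → container 1  [load 1700/1700]
  1200 → container 7 (new)  [load 1200/1700]
7 containers opened.

7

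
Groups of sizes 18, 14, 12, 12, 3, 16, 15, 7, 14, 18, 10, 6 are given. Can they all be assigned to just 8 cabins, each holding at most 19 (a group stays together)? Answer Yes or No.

Total = 145; ⌈145/19⌉ = 8.
9 groups each exceed half the capacity and cannot share a cabin, forcing at least 9 cabins.
At least 9 cabins are required, but only 8 are allowed.

No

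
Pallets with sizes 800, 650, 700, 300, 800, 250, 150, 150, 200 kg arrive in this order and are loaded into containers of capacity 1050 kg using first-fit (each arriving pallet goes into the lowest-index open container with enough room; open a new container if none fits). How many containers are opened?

  800 → container 1 (new)  [load 800/1050]
  650 → container 2 (new)  [load 650/1050]
  700 → container 3 (new)  [load 700/1050]
  300 → container 2  [load 950/1050]
  800 → container 4 (new)  [load 800/1050]
  250 → container 1  [load 1050/1050]
  150 → container 3  [load 850/1050]
  150 → container 3  [load 1000/1050]
  200 → container 4  [load 1000/1050]
4 containers opened.

4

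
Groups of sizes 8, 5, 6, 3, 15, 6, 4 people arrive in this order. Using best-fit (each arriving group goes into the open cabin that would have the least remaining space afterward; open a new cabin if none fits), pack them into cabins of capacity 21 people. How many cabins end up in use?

3

  8 → cabin 1 (new)  [load 8/21]
  5 → cabin 1  [load 13/21]
  6 → cabin 1  [load 19/21]
  3 → cabin 2 (new)  [load 3/21]
  15 → cabin 2  [load 18/21]
  6 → cabin 3 (new)  [load 6/21]
  4 → cabin 3  [load 10/21]
3 cabins opened.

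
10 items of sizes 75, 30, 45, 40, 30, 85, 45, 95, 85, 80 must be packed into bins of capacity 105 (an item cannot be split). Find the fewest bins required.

Total = 95 + 85 + 85 + 80 + 75 + 45 + 45 + 40 + 30 + 30 = 610.
Lower bound: ⌈610/105⌉ = 6 bins.
A packing using 7 bins:
  bin 1: 95 = 95
  bin 2: 85 = 85
  bin 3: 85 = 85
  bin 4: 80 = 80
  bin 5: 75 + 30 = 105
  bin 6: 45 + 45 = 90
  bin 7: 40 + 30 = 70
No arrangement into 6 bins stays within capacity, so 7 is optimal.

7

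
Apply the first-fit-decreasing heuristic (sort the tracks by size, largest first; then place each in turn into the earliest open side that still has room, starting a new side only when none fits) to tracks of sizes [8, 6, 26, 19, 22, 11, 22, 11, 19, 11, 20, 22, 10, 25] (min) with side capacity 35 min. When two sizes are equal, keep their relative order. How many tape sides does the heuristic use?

8

Sorted descending: 26, 25, 22, 22, 22, 20, 19, 19, 11, 11, 11, 10, 8, 6.
  26 → side 1 (new)  [load 26/35]
  25 → side 2 (new)  [load 25/35]
  22 → side 3 (new)  [load 22/35]
  22 → side 4 (new)  [load 22/35]
  22 → side 5 (new)  [load 22/35]
  20 → side 6 (new)  [load 20/35]
  19 → side 7 (new)  [load 19/35]
  19 → side 8 (new)  [load 19/35]
  11 → side 3  [load 33/35]
  11 → side 4  [load 33/35]
  11 → side 5  [load 33/35]
  10 → side 2  [load 35/35]
  8 → side 1  [load 34/35]
  6 → side 6  [load 26/35]
8 tape sides opened.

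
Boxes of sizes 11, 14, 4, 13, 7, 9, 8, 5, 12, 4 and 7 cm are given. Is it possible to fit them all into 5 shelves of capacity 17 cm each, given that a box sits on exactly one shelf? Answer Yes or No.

No

Total = 94 cm; ⌈94/17⌉ = 6.
At least 6 shelves are required, but only 5 are allowed.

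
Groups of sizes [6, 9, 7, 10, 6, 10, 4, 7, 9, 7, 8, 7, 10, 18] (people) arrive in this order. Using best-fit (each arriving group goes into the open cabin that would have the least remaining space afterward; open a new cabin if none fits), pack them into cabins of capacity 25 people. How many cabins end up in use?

6

  6 → cabin 1 (new)  [load 6/25]
  9 → cabin 1  [load 15/25]
  7 → cabin 1  [load 22/25]
  10 → cabin 2 (new)  [load 10/25]
  6 → cabin 2  [load 16/25]
  10 → cabin 3 (new)  [load 10/25]
  4 → cabin 2  [load 20/25]
  7 → cabin 3  [load 17/25]
  9 → cabin 4 (new)  [load 9/25]
  7 → cabin 3  [load 24/25]
  8 → cabin 4  [load 17/25]
  7 → cabin 4  [load 24/25]
  10 → cabin 5 (new)  [load 10/25]
  18 → cabin 6 (new)  [load 18/25]
6 cabins opened.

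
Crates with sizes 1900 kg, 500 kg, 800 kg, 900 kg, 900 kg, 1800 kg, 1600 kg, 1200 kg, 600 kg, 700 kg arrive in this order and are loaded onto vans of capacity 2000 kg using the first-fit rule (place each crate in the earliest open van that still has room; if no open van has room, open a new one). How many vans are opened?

6

  1900 → van 1 (new)  [load 1900/2000]
  500 → van 2 (new)  [load 500/2000]
  800 → van 2  [load 1300/2000]
  900 → van 3 (new)  [load 900/2000]
  900 → van 3  [load 1800/2000]
  1800 → van 4 (new)  [load 1800/2000]
  1600 → van 5 (new)  [load 1600/2000]
  1200 → van 6 (new)  [load 1200/2000]
  600 → van 2  [load 1900/2000]
  700 → van 6  [load 1900/2000]
6 vans opened.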